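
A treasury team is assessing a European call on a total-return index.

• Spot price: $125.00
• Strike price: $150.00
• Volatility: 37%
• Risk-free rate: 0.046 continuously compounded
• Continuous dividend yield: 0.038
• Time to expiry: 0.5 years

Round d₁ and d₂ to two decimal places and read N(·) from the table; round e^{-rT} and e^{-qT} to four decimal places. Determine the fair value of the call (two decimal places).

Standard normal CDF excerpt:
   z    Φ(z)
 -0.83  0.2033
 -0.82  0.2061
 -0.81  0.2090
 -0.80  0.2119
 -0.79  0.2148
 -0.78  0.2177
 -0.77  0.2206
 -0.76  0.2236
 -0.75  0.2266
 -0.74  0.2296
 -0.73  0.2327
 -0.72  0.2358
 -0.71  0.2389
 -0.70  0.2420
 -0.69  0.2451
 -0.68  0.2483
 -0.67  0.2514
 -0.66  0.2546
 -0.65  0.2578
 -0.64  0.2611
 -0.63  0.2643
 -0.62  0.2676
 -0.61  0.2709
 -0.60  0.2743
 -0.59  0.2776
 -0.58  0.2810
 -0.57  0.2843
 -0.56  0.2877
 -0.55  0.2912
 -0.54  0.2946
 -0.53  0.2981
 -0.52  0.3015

$5.08

σ√T = 0.37·√0.5 = 0.2616
ln(S/K) + (r − q + σ²/2)T = ln(125/150) + (0.046 − 0.038 + 0.37²/2)·0.5 = -0.1823 + 0.0382 = -0.1441
d₁ = -0.1441 / 0.2616 = -0.5508 which rounds to -0.55
d₂ = d₁ − σ√T = -0.5508 − 0.2616 = -0.8124 which rounds to -0.81
exp(−qT) = exp(−0.038·0.5) = 0.9812;  exp(−rT) = exp(−0.046·0.5) = 0.9773
N(d₁) = N(-0.55) = 0.2912;  N(d₂) = N(-0.81) = 0.2090
C = 125·0.9812·0.2912 − 150·0.9773·0.2090 = 35.7157 − 30.6384 = 5.0773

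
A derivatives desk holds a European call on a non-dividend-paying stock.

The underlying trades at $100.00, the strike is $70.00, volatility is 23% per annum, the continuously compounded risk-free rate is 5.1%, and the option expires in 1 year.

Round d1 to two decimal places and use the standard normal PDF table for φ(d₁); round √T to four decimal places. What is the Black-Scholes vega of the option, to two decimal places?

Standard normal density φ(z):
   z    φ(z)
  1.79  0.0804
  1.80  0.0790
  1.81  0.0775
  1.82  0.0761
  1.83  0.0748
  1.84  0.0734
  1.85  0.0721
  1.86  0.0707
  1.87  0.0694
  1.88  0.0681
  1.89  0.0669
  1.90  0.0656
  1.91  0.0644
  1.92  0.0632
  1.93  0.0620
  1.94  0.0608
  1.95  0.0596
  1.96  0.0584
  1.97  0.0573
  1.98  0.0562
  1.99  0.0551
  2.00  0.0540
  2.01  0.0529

6.69

σ√T = 0.23·√1 = 0.2300
d₁ = [ln(100/70) + (0.051 + 0.23²/2)·1] / 0.2300 = [0.3567 + 0.0774] / 0.2300 = 1.8875 which rounds to 1.89
√T = √1 = 1.0000
φ(d₁) = φ(1.89) = 0.0669
vega = S·φ(d₁)·√T = 100·0.0669·1.0000 = 6.6900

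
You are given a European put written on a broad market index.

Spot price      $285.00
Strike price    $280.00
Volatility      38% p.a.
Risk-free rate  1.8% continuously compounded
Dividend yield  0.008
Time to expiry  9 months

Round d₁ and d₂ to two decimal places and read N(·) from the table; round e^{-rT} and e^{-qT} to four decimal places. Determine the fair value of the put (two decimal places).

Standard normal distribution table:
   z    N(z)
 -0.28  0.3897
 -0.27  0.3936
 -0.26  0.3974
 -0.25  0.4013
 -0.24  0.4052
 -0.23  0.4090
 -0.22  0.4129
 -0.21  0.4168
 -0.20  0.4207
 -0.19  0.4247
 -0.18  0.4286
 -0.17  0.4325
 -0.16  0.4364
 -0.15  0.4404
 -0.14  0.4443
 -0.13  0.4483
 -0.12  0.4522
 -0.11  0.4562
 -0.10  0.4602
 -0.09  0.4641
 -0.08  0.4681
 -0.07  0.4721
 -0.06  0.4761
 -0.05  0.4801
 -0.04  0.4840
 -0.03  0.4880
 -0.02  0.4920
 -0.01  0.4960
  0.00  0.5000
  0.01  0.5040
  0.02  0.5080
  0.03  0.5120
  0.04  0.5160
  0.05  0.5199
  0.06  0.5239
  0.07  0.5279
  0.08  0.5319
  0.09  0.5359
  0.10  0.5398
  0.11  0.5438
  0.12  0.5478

$33.25

σ√T = 0.38·√0.75 = 0.3291
d₁ = [ln(285/280) + (0.018 − 0.008 + ½·0.38²)·0.75] / (σ√T) = (0.0177 + 0.0616) / 0.3291 = 0.2411 ⇒ 0.24
d₂ = 0.2411 − 0.3291 = -0.0880 ⇒ -0.09
e^(−qT) = e^(−0.008·0.75) = 0.9940;  e^(−rT) = e^(−0.018·0.75) = 0.9866
P = 280·0.9866·N(0.09) − 285·0.9940·N(-0.24) = 280·0.9866·0.5359 − 285·0.9940·0.4052 = 148.0413 − 114.7891 = 33.2522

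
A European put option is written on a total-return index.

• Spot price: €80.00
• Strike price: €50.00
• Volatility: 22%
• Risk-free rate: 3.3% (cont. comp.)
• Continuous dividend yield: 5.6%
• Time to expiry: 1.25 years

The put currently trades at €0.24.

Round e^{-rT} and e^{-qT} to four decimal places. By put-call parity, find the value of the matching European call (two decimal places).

€26.85

e^(−qT) = e^(−0.056·1.25) = 0.9324;  e^(−rT) = e^(−0.033·1.25) = 0.9596
Put-call parity: C − P = S·e^(−qT) − K·e^(−rT) = 80·0.9324 − 50·0.9596 = 74.5920 − 47.9800 = 26.6120
C = P + (C − P) = 0.24 + (26.6120) = 26.8520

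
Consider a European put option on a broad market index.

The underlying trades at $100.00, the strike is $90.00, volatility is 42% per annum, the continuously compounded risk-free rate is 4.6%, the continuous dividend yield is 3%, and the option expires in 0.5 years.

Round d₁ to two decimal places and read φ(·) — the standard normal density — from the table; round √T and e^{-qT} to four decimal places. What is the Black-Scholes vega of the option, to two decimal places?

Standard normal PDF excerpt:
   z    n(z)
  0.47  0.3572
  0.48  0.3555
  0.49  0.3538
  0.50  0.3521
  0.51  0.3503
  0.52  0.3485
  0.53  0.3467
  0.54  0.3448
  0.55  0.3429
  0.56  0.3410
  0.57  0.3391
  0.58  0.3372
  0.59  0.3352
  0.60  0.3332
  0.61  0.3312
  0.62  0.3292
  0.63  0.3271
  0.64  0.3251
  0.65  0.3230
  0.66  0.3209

T = 0.5;  σ√T = 0.2970
d₁ = [ln(100/90) + (0.046 − 0.03 + ½·0.42²)·0.5] / (σ√T) = (0.1054 + 0.0521) / 0.2970 = 0.5302 which rounds to 0.53
√T = √0.5 = 0.7071
φ(d₁) = φ(0.53) = 0.3467
e^(−qT) = e^(−0.03·0.5) = 0.9851
vega = S·e^(−qT)·φ(d₁)·√T = 100·0.9851·0.3467·0.7071 = 24.1499

24.15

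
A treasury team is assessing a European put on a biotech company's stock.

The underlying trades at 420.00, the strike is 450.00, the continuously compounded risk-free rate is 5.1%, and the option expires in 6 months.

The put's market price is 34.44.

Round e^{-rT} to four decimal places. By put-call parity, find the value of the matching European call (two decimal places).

exp(−rT) = exp(−0.051·0.5) = 0.9748
Put-call parity: C − P = S − K·e^(−rT) = 420 − 450·0.9748 = 420 − 438.6600 = -18.6600
C = P + (C − P) = 34.44 + (-18.6600) = 15.7800

15.78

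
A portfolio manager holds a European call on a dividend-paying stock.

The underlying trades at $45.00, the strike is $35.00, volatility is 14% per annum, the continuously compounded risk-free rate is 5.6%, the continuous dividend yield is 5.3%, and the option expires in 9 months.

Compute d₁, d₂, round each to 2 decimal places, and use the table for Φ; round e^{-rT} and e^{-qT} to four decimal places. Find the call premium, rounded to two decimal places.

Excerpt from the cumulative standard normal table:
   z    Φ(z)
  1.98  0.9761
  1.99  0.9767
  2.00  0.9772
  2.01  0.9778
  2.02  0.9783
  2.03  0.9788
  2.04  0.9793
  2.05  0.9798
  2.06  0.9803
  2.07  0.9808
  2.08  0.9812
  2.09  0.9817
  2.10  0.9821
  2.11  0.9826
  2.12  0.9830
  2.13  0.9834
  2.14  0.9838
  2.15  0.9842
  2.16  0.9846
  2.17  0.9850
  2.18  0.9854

σ√T = 0.14·√0.75 = 0.1212
d₁ = [ln(45/35) + (0.056 − 0.053 + ½·0.14²)·0.75] / (σ√T) = (0.2513 + 0.0096) / 0.1212 = 2.1520 ⇒ 2.15
d₂ = 2.1520 − 0.1212 = 2.0307 ⇒ 2.03
exp(−qT) = exp(−0.053·0.75) = 0.9610;  exp(−rT) = exp(−0.056·0.75) = 0.9589
N(d₁) = N(2.15) = 0.9842;  N(d₂) = N(2.03) = 0.9788
C = 45·0.9610·0.9842 − 35·0.9589·0.9788 = 42.5617 − 32.8500 = 9.7117

$9.71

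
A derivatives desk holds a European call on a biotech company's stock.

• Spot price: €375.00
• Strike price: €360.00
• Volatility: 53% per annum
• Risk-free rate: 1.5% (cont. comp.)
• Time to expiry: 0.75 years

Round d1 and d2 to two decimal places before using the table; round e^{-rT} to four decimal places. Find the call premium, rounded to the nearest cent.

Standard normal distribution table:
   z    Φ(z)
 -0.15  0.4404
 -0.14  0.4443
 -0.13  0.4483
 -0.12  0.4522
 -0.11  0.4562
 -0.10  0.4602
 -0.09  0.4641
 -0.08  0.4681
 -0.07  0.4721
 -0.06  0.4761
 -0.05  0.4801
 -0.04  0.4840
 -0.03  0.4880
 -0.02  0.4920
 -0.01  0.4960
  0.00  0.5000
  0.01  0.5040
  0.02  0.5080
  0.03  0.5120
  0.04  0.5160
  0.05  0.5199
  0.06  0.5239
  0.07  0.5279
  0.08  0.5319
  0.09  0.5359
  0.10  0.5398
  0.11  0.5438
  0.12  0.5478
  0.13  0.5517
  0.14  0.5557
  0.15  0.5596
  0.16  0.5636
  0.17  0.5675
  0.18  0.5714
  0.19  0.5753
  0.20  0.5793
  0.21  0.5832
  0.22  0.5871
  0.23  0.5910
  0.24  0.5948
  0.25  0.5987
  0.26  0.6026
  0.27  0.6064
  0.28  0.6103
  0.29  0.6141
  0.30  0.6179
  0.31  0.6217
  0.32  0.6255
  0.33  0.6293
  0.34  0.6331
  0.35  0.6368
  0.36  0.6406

σ√T = 0.53·√0.75 = 0.4590
d₁ = [ln(375/360) + (0.015 + 0.53²/2)·0.75] / 0.4590 = [0.0408 + 0.1166] / 0.4590 = 0.3429 which rounds to 0.34
d₂ = d₁ − σ√T = 0.3429 − 0.4590 = -0.1160 which rounds to -0.12
e^(−rT) = e^(−0.015·0.75) = 0.9888
N(d₁) = N(0.34) = 0.6331;  N(d₂) = N(-0.12) = 0.4522
C = 375·0.6331 − 360·0.9888·0.4522 = 237.4125 − 160.9687 = 76.4438

€76.44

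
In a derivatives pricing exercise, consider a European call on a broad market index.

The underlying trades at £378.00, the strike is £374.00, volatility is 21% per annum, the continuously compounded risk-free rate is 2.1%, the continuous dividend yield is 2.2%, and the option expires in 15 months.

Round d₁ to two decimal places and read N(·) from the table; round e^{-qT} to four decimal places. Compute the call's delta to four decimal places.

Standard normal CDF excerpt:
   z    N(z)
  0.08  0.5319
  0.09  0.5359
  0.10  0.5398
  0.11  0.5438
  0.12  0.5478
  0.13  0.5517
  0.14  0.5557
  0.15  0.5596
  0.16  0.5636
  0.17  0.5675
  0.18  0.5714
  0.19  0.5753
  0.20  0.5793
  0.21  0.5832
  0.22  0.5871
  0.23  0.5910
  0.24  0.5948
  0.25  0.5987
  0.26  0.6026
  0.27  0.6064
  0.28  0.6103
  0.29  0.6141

T = 1.25;  σ√T = 0.2348
d₁ = [ln(378/374) + (0.021 − 0.022 + 0.21²/2)·1.25] / 0.2348 = [0.0106 + 0.0263] / 0.2348 = 0.1574 ⇒ 0.16
N(d₁) = N(0.16) = 0.5636
Δ_call = e^(−qT)·N(d₁) = 0.9729·0.5636 = 0.5483

0.5483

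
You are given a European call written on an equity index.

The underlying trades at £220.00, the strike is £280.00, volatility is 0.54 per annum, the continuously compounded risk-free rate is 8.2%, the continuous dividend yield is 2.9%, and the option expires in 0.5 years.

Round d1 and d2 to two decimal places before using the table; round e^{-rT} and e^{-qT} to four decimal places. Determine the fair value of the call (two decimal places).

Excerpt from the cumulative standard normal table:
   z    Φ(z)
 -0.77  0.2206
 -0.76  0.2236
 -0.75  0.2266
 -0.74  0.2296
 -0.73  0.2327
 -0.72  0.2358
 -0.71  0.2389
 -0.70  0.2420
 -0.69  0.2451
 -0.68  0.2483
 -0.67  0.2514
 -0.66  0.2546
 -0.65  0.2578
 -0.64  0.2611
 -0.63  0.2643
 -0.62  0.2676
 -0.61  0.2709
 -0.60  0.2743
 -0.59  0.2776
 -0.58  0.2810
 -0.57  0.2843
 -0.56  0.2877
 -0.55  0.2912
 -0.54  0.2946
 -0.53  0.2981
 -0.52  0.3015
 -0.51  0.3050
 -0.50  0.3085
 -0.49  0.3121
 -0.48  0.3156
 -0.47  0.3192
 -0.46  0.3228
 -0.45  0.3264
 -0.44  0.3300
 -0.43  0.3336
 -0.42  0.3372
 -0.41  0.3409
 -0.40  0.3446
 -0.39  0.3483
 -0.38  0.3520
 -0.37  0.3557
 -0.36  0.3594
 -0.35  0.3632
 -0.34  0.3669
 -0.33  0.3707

σ√T = 0.54·√0.5 = 0.3818
d₁ = [ln(220/280) + (0.082 − 0.029 + ½·0.54²)·0.5] / (σ√T) = (-0.2412 + 0.0994) / 0.3818 = -0.3713 ⇒ -0.37
d₂ = -0.3713 − 0.3818 = -0.7531 ⇒ -0.75
e^(−qT) = e^(−0.029·0.5) = 0.9856;  e^(−rT) = e^(−0.082·0.5) = 0.9598
C = 220·0.9856·N(-0.37) − 280·0.9598·N(-0.75) = 220·0.9856·0.3557 − 280·0.9598·0.2266 = 77.1271 − 60.8974 = 16.2298

£16.23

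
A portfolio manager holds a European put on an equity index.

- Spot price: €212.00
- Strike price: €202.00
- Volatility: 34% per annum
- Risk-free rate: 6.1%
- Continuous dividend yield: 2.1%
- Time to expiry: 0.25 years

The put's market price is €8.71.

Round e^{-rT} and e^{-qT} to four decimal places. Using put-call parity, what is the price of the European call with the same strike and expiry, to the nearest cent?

e^(−qT) = e^(−0.021·0.25) = 0.9948;  e^(−rT) = e^(−0.061·0.25) = 0.9849
Put-call parity: C − P = S·e^(−qT) − K·e^(−rT) = 212·0.9948 − 202·0.9849 = 210.8976 − 198.9498 = 11.9478
C = P + (C − P) = 8.71 + (11.9478) = 20.6578

€20.66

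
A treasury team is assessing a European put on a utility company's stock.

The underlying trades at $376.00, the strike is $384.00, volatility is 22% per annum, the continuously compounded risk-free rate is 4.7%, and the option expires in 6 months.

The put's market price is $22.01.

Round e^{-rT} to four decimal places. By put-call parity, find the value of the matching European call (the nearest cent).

exp(−rT) = exp(−0.047·0.5) = 0.9768
Put-call parity: C − P = S − K·e^(−rT) = 376 − 384·0.9768 = 376 − 375.0912 = 0.9088
C = P + (C − P) = 22.01 + (0.9088) = 22.9188

$22.92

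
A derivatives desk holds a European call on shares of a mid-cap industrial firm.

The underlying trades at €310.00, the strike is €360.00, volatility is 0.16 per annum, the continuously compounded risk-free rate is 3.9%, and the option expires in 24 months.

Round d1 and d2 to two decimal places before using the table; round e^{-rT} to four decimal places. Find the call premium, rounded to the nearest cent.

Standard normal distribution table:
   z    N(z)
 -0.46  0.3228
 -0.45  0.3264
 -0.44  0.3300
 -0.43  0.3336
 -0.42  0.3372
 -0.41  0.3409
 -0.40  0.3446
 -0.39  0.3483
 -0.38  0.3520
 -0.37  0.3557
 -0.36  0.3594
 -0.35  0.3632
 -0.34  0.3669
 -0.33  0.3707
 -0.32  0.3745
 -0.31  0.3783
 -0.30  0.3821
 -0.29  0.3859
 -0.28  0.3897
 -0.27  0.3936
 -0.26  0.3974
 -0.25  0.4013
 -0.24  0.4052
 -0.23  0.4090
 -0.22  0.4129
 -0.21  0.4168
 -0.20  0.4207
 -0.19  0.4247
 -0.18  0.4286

€19.33

σ√T = 0.16 × 1.4142 = 0.2263
d₁ = [ln(310/360) + (0.039 + ½·0.16²)·2] / (σ√T) = (-0.1495 + 0.1036) / 0.2263 = -0.2030 ≈ -0.20
d₂ = -0.2030 − 0.2263 = -0.4293 ≈ -0.43
e^(−rT) = e^(−0.039·2) = 0.9250
N(d₁) = N(-0.20) = 0.4207;  N(d₂) = N(-0.43) = 0.3336
C = 310·0.4207 − 360·0.9250·0.3336 = 130.4170 − 111.0888 = 19.3282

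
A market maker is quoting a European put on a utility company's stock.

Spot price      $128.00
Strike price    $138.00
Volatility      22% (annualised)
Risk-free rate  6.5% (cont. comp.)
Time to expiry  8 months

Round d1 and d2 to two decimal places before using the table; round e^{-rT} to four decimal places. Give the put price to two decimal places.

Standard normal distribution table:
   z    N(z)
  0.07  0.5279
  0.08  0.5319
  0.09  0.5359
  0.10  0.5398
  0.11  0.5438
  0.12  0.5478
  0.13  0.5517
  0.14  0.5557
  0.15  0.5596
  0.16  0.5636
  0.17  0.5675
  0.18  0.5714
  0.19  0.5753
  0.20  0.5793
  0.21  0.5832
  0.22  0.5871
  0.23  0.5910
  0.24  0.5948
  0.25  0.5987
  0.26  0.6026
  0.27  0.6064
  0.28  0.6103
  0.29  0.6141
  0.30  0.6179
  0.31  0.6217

σ√T = 0.22·√0.6667 = 0.1796
d₁ = [ln(128/138) + (0.065 + 0.22²/2)·0.6667] / 0.1796 = [-0.0752 + 0.0595] / 0.1796 = -0.0877 ≈ -0.09
d₂ = d₁ − σ√T = -0.0877 − 0.1796 = -0.2673 ≈ -0.27
e^(−rT) = e^(−0.065·0.6667) = 0.9576
P = 138·0.9576·N(0.27) − 128·N(0.09) = 138·0.9576·0.6064 − 128·0.5359 = 80.1350 − 68.5952 = 11.5398

$11.54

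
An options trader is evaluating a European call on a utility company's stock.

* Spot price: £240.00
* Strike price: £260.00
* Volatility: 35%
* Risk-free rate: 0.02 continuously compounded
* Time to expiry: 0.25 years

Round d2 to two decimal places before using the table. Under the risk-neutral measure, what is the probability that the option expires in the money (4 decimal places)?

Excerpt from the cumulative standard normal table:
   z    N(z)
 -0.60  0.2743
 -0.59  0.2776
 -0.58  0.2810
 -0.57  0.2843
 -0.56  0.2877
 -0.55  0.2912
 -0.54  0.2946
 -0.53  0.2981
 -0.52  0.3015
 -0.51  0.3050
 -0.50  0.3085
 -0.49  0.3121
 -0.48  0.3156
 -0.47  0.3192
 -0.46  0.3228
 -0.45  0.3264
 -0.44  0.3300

σ√T = 0.35 × 0.5000 = 0.1750
d₁ = [ln(240/260) + (0.02 + 0.35²/2)·0.25] / 0.1750 = [-0.0800 + 0.0203] / 0.1750 = -0.3413 ⇒ -0.34
d₂ = d₁ − σ√T = -0.3413 − 0.1750 = -0.5163 ⇒ -0.52
Pr(exercise) under Q = N(d₂) = 0.3015

0.3015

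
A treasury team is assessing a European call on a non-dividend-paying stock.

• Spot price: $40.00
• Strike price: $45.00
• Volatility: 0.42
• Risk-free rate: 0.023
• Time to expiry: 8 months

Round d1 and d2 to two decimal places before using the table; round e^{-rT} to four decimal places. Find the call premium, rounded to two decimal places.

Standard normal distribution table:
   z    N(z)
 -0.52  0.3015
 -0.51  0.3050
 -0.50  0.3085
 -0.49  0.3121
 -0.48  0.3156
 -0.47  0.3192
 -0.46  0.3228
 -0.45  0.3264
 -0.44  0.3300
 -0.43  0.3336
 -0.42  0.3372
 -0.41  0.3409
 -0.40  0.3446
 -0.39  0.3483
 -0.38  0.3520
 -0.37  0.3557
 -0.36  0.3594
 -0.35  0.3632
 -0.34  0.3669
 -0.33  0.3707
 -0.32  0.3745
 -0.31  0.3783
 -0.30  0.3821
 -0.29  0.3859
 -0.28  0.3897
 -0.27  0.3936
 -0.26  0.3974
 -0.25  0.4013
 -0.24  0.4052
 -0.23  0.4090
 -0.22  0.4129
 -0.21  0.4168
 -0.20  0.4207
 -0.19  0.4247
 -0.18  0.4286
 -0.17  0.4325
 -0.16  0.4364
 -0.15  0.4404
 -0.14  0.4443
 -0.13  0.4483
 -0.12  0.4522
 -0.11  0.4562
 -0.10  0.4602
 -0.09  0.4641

$3.79

σ√T = 0.42 × 0.8165 = 0.3429
ln(S/K) + (r + σ²/2)T = ln(40/45) + (0.023 + 0.42²/2)·0.6667 = -0.1178 + 0.0741 = -0.0436
d₁ = -0.0436 / 0.3429 = -0.1273 which rounds to -0.13
d₂ = d₁ − σ√T = -0.1273 − 0.3429 = -0.4702 which rounds to -0.47
exp(−rT) = exp(−0.023·0.6667) = 0.9848
N(d₁) = N(-0.13) = 0.4483;  N(d₂) = N(-0.47) = 0.3192
C = 40·0.4483 − 45·0.9848·0.3192 = 17.9320 − 14.1457 = 3.7863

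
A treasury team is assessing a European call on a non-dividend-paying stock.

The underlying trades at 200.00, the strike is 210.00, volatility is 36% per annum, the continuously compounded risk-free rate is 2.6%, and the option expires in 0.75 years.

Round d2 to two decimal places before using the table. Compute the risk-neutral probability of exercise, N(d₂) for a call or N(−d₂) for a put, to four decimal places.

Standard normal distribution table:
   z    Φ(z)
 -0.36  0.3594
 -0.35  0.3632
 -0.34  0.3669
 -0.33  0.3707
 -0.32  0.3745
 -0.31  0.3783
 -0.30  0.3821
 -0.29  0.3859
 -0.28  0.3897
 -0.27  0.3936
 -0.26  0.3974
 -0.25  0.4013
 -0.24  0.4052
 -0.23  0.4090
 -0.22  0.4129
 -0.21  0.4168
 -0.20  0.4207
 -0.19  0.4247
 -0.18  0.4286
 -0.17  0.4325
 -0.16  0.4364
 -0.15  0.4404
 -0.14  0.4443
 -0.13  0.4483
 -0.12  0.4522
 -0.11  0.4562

0.4013

σ√T = 0.36·√0.75 = 0.3118
d₁ = [ln(200/210) + (0.026 + 0.36²/2)·0.75] / 0.3118 = [-0.0488 + 0.0681] / 0.3118 = 0.0619 ≈ 0.06
d₂ = d₁ − σ√T = 0.0619 − 0.3118 = -0.2498 ≈ -0.25
Risk-neutral Pr[S_T > K] = N(d₂) = N(-0.25) = 0.4013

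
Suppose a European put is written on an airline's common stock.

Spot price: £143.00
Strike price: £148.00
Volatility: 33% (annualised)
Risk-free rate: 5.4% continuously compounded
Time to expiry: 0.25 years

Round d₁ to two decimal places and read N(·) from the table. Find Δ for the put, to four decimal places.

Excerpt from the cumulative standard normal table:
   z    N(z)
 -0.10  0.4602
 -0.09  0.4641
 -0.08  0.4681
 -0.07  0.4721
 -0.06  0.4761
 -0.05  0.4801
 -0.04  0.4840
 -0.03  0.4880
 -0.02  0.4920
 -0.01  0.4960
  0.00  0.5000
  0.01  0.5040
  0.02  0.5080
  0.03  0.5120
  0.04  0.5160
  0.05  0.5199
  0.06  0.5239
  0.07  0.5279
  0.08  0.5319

T = 0.25;  σ√T = 0.1650
d₁ = [ln(143/148) + (0.054 + 0.33²/2)·0.25] / 0.1650 = [-0.0344 + 0.0271] / 0.1650 = -0.0440 → -0.04
N(d₁) = N(-0.04) = 0.4840
Δ_put = N(d₁) − 1 = 0.4840 − 1 = -0.5160

-0.5160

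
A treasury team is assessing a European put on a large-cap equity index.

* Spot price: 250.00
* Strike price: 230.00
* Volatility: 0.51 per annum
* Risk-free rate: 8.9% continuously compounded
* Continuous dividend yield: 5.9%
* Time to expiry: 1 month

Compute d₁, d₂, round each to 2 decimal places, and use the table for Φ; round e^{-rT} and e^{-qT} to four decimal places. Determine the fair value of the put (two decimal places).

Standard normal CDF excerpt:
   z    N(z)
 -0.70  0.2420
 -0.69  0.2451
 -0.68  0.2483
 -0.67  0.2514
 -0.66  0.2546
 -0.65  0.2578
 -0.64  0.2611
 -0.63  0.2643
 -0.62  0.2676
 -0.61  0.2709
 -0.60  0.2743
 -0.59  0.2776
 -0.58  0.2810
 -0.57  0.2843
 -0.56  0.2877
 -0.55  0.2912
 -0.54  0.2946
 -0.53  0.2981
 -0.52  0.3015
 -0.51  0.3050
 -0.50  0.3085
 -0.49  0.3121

σ√T = 0.51·√0.08333 = 0.1472
d₁ = [ln(250/230) + (0.089 − 0.059 + 0.51²/2)·0.08333] / 0.1472 = [0.0834 + 0.0133] / 0.1472 = 0.6570 ⇒ 0.66
d₂ = d₁ − σ√T = 0.6570 − 0.1472 = 0.5097 ⇒ 0.51
e^(−qT) = e^(−0.059·0.08333) = 0.9951;  e^(−rT) = e^(−0.089·0.08333) = 0.9926
P = 230·0.9926·N(-0.51) − 250·0.9951·N(-0.66) = 230·0.9926·0.3050 − 250·0.9951·0.2546 = 69.6309 − 63.3381 = 6.2928

6.29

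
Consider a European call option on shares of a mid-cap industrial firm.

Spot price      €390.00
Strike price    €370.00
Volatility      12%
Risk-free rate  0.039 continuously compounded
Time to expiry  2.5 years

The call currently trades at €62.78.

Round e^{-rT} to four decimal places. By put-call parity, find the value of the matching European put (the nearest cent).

exp(−rT) = exp(−0.039·2.5) = 0.9071
Put-call parity: C − P = S − K·e^(−rT) = 390 − 370·0.9071 = 390 − 335.6270 = 54.3730
P = C − (C − P) = 62.78 − (54.3730) = 8.4070

€8.41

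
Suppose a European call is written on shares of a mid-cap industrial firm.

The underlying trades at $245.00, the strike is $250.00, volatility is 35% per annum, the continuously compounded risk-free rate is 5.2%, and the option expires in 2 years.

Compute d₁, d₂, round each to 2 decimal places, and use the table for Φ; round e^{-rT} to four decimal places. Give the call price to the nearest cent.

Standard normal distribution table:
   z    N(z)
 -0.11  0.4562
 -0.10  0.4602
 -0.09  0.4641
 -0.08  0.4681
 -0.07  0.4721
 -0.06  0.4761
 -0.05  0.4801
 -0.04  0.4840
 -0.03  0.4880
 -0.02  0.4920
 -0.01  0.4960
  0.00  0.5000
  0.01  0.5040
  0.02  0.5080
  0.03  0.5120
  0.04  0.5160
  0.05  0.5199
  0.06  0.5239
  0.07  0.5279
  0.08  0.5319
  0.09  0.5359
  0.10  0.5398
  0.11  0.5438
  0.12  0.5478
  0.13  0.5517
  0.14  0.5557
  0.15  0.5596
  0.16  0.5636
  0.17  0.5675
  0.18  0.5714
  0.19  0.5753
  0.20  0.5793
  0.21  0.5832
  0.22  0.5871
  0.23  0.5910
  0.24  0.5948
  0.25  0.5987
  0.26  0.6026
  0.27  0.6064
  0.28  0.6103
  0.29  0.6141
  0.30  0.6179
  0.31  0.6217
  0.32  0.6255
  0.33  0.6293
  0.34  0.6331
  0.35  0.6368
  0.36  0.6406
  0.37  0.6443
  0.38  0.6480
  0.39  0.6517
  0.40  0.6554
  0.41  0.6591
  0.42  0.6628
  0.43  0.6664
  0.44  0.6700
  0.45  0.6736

$56.92

σ√T = 0.35 × 1.4142 = 0.4950
ln(S/K) + (r + σ²/2)T = ln(245/250) + (0.052 + 0.35²/2)·2 = -0.0202 + 0.2265 = 0.2063
d₁ = 0.2063 / 0.4950 = 0.4168 which rounds to 0.42
d₂ = d₁ − σ√T = 0.4168 − 0.4950 = -0.0782 which rounds to -0.08
e^(−rT) = e^(−0.052·2) = 0.9012
C = 245·N(0.42) − 250·0.9012·N(-0.08) = 245·0.6628 − 250·0.9012·0.4681 = 162.3860 − 105.4629 = 56.9231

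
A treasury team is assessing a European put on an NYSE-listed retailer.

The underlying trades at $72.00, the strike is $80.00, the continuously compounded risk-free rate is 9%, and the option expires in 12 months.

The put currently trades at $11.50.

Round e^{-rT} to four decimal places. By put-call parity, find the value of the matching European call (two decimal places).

$10.39

exp(−rT) = exp(−0.09·1) = 0.9139
Put-call parity: C − P = S − K·e^(−rT) = 72 − 80·0.9139 = 72 − 73.1120 = -1.1120
C = P + (C − P) = 11.50 + (-1.1120) = 10.3880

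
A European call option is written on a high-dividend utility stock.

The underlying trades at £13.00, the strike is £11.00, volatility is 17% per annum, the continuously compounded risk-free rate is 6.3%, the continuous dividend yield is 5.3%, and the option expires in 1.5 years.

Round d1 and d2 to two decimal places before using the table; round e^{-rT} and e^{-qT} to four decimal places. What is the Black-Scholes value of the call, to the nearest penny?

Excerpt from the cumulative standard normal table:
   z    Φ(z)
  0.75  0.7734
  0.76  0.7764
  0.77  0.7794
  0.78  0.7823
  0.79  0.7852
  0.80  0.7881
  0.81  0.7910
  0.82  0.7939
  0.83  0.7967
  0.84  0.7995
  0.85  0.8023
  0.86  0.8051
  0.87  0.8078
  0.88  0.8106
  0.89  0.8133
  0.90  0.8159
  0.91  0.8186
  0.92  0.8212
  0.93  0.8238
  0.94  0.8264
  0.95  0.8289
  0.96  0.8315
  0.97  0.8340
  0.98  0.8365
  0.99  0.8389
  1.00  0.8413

£2.24

T = 1.5;  σ√T = 0.2082
ln(S/K) + (r − q + σ²/2)T = ln(13/11) + (0.063 − 0.053 + 0.17²/2)·1.5 = 0.1671 + 0.0367 = 0.2037
d₁ = 0.2037 / 0.2082 = 0.9785 ⇒ 0.98
d₂ = d₁ − σ√T = 0.9785 − 0.2082 = 0.7703 ⇒ 0.77
exp(−qT) = exp(−0.053·1.5) = 0.9236;  exp(−rT) = exp(−0.063·1.5) = 0.9098
N(d₁) = N(0.98) = 0.8365;  N(d₂) = N(0.77) = 0.7794
C = 13·0.9236·0.8365 − 11·0.9098·0.7794 = 10.0437 − 7.8001 = 2.2436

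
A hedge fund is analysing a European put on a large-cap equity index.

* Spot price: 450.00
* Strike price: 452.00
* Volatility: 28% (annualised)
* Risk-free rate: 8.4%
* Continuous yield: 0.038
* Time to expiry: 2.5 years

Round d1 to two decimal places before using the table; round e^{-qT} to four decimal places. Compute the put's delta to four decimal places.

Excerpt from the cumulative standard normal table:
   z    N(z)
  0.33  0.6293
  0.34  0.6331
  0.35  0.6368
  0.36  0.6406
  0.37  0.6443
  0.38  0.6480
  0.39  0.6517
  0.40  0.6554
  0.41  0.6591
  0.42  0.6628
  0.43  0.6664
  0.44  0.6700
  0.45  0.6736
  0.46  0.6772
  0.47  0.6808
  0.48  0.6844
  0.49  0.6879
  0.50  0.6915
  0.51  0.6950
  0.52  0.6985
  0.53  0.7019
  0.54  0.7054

σ√T = 0.28·√2.5 = 0.4427
ln(S/K) + (r − q + σ²/2)T = ln(450/452) + (0.084 − 0.038 + 0.28²/2)·2.5 = -0.0044 + 0.2130 = 0.2086
d₁ = 0.2086 / 0.4427 = 0.4711 ≈ 0.47
N(d₁) = N(0.47) = 0.6808
Δ_put = exp(−qT)·(N(d₁) − 1) = 0.9094·(0.6808 − 1) = -0.2903

-0.2903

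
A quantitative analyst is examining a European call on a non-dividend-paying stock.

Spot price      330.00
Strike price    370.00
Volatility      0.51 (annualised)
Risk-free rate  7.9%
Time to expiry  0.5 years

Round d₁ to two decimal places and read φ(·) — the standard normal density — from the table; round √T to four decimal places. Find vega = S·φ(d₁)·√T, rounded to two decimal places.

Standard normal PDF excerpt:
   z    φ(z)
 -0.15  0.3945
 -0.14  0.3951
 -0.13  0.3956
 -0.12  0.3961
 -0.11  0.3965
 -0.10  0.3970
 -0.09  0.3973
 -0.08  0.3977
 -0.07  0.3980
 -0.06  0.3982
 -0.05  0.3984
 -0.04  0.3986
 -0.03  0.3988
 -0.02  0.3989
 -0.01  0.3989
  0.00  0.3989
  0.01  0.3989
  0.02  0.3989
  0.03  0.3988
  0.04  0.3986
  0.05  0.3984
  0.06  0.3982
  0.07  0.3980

σ√T = 0.51·√0.5 = 0.3606
d₁ = [ln(330/370) + (0.079 + 0.51²/2)·0.5] / 0.3606 = [-0.1144 + 0.1045] / 0.3606 = -0.0274 → -0.03
√T = √0.5 = 0.7071
φ(d₁) = φ(-0.03) = 0.3988
vega = S·φ(d₁)·√T = 330·0.3988·0.7071 = 93.0572

93.06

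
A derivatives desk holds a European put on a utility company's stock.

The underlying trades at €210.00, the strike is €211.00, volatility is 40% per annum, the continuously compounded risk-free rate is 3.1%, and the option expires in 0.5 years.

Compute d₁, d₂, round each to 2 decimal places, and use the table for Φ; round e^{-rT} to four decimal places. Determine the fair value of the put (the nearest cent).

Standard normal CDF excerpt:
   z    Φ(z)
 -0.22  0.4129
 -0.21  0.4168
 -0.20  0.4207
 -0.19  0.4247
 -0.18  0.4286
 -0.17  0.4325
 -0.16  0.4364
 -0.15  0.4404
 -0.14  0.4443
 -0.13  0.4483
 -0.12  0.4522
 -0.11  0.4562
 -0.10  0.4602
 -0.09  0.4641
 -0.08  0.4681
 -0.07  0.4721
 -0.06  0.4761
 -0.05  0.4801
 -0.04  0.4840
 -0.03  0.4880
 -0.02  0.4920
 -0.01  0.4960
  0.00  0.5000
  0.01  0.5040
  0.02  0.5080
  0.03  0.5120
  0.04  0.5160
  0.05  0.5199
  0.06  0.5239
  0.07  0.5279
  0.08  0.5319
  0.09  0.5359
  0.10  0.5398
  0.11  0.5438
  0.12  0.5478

σ√T = 0.4 × 0.7071 = 0.2828
d₁ = [ln(210/211) + (0.031 + 0.4²/2)·0.5] / 0.2828 = [-0.0048 + 0.0555] / 0.2828 = 0.1794 ≈ 0.18
d₂ = d₁ − σ√T = 0.1794 − 0.2828 = -0.1034 ≈ -0.10
e^(−rT) = e^(−0.031·0.5) = 0.9846
N(−d₂) = N(0.10) = 0.5398;  N(−d₁) = N(-0.18) = 0.4286
P = 211·0.9846·0.5398 − 210·0.4286 = 112.1438 − 90.0060 = 22.1378

€22.14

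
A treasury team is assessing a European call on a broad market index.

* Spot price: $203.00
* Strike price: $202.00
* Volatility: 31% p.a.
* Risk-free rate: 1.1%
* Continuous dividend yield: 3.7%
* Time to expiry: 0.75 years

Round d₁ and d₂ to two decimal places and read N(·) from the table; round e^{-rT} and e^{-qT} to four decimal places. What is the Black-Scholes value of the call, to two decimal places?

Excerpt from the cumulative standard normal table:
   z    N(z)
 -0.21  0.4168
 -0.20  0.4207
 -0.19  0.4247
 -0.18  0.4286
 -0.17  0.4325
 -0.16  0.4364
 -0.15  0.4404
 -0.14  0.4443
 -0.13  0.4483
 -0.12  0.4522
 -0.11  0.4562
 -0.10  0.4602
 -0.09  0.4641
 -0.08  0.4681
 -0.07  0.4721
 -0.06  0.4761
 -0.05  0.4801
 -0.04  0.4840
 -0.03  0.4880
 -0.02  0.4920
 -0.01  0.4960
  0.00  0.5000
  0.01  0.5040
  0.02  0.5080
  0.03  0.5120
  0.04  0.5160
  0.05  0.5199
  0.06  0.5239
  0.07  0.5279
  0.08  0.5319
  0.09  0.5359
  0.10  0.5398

σ√T = 0.31·√0.75 = 0.2685
d₁ = [ln(203/202) + (0.011 − 0.037 + ½·0.31²)·0.75] / (σ√T) = (0.0049 + 0.0165) / 0.2685 = 0.0800 ⇒ 0.08
d₂ = 0.0800 − 0.2685 = -0.1885 ⇒ -0.19
exp(−qT) = exp(−0.037·0.75) = 0.9726;  exp(−rT) = exp(−0.011·0.75) = 0.9918
N(d₁) = N(0.08) = 0.5319;  N(d₂) = N(-0.19) = 0.4247
C = 203·0.9726·0.5319 − 202·0.9918·0.4247 = 105.0172 − 85.0859 = 19.9312

$19.93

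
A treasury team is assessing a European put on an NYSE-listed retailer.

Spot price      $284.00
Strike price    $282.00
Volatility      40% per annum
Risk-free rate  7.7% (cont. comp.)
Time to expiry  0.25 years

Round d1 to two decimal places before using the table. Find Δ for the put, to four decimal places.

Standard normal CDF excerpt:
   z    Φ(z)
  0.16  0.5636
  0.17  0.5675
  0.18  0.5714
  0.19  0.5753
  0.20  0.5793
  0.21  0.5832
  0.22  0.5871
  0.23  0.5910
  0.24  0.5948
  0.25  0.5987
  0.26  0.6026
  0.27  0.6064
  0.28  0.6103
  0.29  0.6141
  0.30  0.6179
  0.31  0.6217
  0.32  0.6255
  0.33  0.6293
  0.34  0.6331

-0.4090

σ√T = 0.4 × 0.5000 = 0.2000
d₁ = [ln(284/282) + (0.077 + 0.4²/2)·0.25] / 0.2000 = [0.0071 + 0.0393] / 0.2000 = 0.2316 ≈ 0.23
N(d₁) = N(0.23) = 0.5910
Δ_put = N(d₁) − 1 = 0.5910 − 1 = -0.4090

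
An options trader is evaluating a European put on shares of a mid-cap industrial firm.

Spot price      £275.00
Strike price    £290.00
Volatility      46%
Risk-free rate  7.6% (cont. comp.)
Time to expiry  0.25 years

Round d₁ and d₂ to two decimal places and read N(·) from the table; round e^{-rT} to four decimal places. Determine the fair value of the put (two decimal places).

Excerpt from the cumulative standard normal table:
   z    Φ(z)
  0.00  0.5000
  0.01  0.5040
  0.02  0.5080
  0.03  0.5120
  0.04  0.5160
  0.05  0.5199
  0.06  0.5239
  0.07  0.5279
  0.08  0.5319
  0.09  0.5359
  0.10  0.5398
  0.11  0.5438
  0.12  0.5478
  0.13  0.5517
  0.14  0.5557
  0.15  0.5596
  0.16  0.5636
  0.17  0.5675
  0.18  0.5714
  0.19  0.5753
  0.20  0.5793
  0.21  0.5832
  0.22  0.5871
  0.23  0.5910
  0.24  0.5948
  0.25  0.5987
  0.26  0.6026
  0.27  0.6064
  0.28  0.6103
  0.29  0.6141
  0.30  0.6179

σ√T = 0.46 × 0.5000 = 0.2300
d₁ = [ln(275/290) + (0.076 + ½·0.46²)·0.25] / (σ√T) = (-0.0531 + 0.0455) / 0.2300 = -0.0333 → -0.03
d₂ = -0.0333 − 0.2300 = -0.2633 → -0.26
exp(−rT) = exp(−0.076·0.25) = 0.9812
N(−d₂) = N(0.26) = 0.6026;  N(−d₁) = N(0.03) = 0.5120
P = 290·0.9812·0.6026 − 275·0.5120 = 171.4686 − 140.8000 = 30.6686

£30.67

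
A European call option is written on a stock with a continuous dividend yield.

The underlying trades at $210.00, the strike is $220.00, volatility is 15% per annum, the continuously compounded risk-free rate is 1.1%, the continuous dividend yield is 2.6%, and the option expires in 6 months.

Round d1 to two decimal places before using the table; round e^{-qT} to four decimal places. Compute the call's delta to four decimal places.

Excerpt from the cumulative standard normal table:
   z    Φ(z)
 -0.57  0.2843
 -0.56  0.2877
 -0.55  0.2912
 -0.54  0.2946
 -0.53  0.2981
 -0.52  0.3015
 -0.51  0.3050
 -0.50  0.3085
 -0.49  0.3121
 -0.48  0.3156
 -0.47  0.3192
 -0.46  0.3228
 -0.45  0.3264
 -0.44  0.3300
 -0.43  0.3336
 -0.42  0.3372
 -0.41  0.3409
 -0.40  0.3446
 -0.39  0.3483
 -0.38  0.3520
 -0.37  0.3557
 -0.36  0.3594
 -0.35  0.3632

σ√T = 0.15 × 0.7071 = 0.1061
d₁ = [ln(210/220) + (0.011 − 0.026 + 0.15²/2)·0.5] / 0.1061 = [-0.0465 − 0.0019] / 0.1061 = -0.4563 which rounds to -0.46
N(d₁) = N(-0.46) = 0.3228
Δ_call = e^(−qT)·N(d₁) = 0.9871·0.3228 = 0.3186

0.3186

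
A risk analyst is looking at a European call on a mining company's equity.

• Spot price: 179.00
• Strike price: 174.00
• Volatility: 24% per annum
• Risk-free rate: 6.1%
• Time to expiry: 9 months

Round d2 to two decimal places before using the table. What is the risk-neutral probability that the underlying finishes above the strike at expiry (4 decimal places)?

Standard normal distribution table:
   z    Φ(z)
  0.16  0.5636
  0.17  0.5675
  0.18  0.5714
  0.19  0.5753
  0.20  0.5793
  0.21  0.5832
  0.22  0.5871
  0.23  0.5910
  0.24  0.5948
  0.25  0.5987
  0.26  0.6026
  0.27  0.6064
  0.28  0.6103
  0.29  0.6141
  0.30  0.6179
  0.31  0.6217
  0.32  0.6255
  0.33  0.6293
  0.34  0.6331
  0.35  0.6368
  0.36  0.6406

0.5987

σ√T = 0.24·√0.75 = 0.2078
ln(S/K) + (r + σ²/2)T = ln(179/174) + (0.061 + 0.24²/2)·0.75 = 0.0283 + 0.0673 = 0.0957
d₁ = 0.0957 / 0.2078 = 0.4603 ⇒ 0.46
d₂ = d₁ − σ√T = 0.4603 − 0.2078 = 0.2525 ⇒ 0.25
Pr(exercise) under Q = N(d₂) = 0.5987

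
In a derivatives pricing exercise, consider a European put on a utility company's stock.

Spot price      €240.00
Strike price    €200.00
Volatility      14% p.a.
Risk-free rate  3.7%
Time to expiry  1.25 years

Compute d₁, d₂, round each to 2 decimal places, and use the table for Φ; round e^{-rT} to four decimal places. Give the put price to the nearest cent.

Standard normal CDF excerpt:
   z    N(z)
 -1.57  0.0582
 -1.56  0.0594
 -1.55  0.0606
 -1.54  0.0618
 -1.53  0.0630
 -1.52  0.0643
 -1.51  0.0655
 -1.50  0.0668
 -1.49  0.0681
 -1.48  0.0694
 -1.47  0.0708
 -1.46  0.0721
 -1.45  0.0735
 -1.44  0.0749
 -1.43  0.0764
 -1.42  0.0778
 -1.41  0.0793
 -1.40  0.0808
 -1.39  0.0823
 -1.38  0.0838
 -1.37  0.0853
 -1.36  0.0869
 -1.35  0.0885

T = 1.25;  σ√T = 0.1565
ln(S/K) + (r + σ²/2)T = ln(240/200) + (0.037 + 0.14²/2)·1.25 = 0.1823 + 0.0585 = 0.2408
d₁ = 0.2408 / 0.1565 = 1.5386 → 1.54
d₂ = d₁ − σ√T = 1.5386 − 0.1565 = 1.3820 → 1.38
exp(−rT) = exp(−0.037·1.25) = 0.9548
P = 200·0.9548·N(-1.38) − 240·N(-1.54) = 200·0.9548·0.0838 − 240·0.0618 = 16.0024 − 14.8320 = 1.1704

€1.17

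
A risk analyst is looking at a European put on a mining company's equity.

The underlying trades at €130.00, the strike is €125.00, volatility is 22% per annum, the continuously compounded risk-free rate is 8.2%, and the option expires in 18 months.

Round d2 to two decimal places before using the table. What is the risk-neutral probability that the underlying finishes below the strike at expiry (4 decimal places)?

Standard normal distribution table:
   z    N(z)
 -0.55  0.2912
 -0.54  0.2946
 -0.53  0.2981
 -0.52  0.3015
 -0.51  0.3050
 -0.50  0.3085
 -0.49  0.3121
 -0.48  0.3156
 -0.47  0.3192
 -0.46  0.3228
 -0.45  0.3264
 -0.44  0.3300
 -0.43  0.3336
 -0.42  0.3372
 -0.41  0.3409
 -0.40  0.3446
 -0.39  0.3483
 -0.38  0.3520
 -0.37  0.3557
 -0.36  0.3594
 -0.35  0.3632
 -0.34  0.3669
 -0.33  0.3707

T = 1.5;  σ√T = 0.2694
d₁ = [ln(130/125) + (0.082 + ½·0.22²)·1.5] / (σ√T) = (0.0392 + 0.1593) / 0.2694 = 0.7368 which rounds to 0.74
d₂ = 0.7368 − 0.2694 = 0.4673 which rounds to 0.47
Risk-neutral Pr[S_T < K] = N(−d₂) = N(-0.47) = 0.3192

0.3192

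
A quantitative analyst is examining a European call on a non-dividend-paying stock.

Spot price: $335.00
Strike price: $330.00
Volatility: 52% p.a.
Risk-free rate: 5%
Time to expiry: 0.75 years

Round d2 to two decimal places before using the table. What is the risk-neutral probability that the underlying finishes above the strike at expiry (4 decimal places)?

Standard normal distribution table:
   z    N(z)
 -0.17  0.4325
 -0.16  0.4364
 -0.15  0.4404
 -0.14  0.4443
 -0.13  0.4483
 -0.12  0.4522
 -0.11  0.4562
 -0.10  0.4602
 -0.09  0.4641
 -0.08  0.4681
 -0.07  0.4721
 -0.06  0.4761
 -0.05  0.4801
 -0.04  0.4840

σ√T = 0.52 × 0.8660 = 0.4503
d₁ = [ln(335/330) + (0.05 + 0.52²/2)·0.75] / 0.4503 = [0.0150 + 0.1389] / 0.4503 = 0.3418 → 0.34
d₂ = d₁ − σ√T = 0.3418 − 0.4503 = -0.1085 → -0.11
Pr(exercise) under Q = N(d₂) = 0.4562

0.4562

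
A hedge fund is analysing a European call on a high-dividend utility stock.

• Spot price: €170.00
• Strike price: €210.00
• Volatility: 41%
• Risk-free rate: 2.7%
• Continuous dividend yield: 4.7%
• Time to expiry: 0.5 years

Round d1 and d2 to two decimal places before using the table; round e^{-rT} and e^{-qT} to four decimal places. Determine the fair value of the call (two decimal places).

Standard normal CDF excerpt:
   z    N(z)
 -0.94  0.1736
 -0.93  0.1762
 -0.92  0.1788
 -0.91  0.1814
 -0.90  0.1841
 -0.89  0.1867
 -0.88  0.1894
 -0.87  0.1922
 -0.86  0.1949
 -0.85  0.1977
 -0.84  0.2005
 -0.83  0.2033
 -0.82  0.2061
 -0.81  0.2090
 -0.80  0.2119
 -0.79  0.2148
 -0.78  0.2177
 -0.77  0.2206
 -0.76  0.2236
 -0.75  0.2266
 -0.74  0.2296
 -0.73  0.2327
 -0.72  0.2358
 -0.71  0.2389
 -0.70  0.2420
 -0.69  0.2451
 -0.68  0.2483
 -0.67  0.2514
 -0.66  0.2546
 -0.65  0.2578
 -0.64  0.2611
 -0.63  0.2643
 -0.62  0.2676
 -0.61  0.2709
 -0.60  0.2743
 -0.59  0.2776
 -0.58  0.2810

€6.85

σ√T = 0.41 × 0.7071 = 0.2899
d₁ = [ln(170/210) + (0.027 − 0.047 + 0.41²/2)·0.5] / 0.2899 = [-0.2113 + 0.0320] / 0.2899 = -0.6184 ⇒ -0.62
d₂ = d₁ − σ√T = -0.6184 − 0.2899 = -0.9083 ⇒ -0.91
exp(−qT) = exp(−0.047·0.5) = 0.9768;  exp(−rT) = exp(−0.027·0.5) = 0.9866
N(d₁) = N(-0.62) = 0.2676;  N(d₂) = N(-0.91) = 0.1814
C = 170·0.9768·0.2676 − 210·0.9866·0.1814 = 44.4366 − 37.5835 = 6.8530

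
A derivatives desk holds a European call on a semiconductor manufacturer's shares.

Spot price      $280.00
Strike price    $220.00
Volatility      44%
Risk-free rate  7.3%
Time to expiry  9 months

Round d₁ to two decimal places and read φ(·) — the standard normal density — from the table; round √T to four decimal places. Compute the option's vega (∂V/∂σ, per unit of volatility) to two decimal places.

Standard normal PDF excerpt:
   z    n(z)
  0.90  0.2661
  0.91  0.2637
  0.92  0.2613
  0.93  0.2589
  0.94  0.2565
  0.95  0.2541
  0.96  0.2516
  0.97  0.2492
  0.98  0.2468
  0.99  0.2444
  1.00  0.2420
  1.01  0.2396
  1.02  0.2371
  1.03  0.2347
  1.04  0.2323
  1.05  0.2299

σ√T = 0.44·√0.75 = 0.3811
d₁ = [ln(280/220) + (0.073 + ½·0.44²)·0.75] / (σ√T) = (0.2412 + 0.1274) / 0.3811 = 0.9671 → 0.97
√T = √0.75 = 0.8660
φ(d₁) = φ(0.97) = 0.2492
vega = S·φ(d₁)·√T = 280·0.2492·0.8660 = 60.4260
(Call and put vega coincide under Black-Scholes.)

60.43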